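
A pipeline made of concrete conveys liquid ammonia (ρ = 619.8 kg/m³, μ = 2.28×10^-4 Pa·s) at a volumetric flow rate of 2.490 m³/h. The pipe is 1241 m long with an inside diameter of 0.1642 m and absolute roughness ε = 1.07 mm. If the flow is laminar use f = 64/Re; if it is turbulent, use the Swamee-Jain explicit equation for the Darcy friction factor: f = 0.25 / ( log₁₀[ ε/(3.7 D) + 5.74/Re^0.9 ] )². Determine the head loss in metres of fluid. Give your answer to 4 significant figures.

h_f ≈ 0.01574 m

Q = 2.490 m³/h = 2.490/3600 = 0.0006917 m³/s.
Cross-sectional area A = πD²/4 = π(0.1642)²/4 = 0.02118 m²; mean velocity V = Q/A = 0.0006917/0.02118 = 0.03266 m/s.
Reynolds number Re = ρVD/μ = 619.8 · 0.03266 · 0.1642 / 0.000228 = 1.458e+04.
Re > 4000 → turbulent. Relative roughness ε/D = 0.00107/0.1642 = 0.00652. Swamee-Jain: f = 0.25/(log₁₀[0.00652/3.7 + 5.74/1.458e+04^0.9])² = 0.25/(log₁₀[0.00176 + 0.00103])² = 0.25/(-2.555)² = 0.03831.
Darcy-Weisbach: ΔP = f(L/D)(ρV²/2) = 0.03831·(1241/0.1642)·(619.8·0.03266²/2) = 0.03831·7558·0.3306 = 95.72 Pa.
Head loss h_f = ΔP/(ρg) = 95.72/(619.8·9.81) = 0.01574 m.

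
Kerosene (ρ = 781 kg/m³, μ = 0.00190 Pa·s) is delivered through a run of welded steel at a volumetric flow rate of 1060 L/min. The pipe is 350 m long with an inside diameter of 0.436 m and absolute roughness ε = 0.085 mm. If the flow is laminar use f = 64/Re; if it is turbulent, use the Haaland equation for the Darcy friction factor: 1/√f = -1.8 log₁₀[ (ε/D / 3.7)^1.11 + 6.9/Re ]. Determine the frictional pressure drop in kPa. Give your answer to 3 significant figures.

ΔP ≈ 0.113 kPa

Q = 1060 L/min = 1060/60000 = 0.01767 m³/s.
Cross-sectional area A = πD²/4 = π(0.436)²/4 = 0.1493 m²; mean velocity V = Q/A = 0.01767/0.1493 = 0.1183 m/s.
Reynolds number Re = ρVD/μ = 781 · 0.1183 · 0.436 / 0.0019 = 2.121e+04.
Re > 4000 → turbulent. Relative roughness ε/D = 8.5e-05/0.436 = 0.000195. Haaland: 1/√f = -1.8 log₁₀[(0.000195/3.7)^1.11 + 6.9/2.121e+04] = -1.8 log₁₀[1.78e-05 + 0.000325] = 6.236, so f = 0.02571.
Darcy-Weisbach: ΔP = f(L/D)(ρV²/2) = 0.02571·(350/0.436)·(781·0.1183²/2) = 0.02571·802.8·5.468 = 112.9 Pa.
ΔP = 112.9 Pa = 0.113 kPa.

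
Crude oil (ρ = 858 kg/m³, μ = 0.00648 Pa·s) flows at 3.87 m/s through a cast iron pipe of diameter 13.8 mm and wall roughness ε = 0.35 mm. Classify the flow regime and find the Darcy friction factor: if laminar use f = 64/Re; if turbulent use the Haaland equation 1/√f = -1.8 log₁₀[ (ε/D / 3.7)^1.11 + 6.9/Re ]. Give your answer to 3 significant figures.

f ≈ 0.0580

Re = ρVD/μ = 858·3.87·0.0138/0.00648 = 7071.
Re > 4000 → turbulent. ε/D = 0.00035/0.0138 = 0.0254; Haaland: 1/√f = -1.8 log₁₀[0.00396 + 0.000976] = 4.152, so f = 0.05802.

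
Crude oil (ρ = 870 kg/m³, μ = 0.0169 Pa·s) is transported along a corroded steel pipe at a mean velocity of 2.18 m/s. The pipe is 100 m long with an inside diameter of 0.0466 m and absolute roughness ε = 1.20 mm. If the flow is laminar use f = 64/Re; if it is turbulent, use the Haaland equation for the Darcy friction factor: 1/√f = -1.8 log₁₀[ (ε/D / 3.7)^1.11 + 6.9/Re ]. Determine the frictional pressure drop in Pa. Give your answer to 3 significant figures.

ΔP ≈ 265000 Pa

Reynolds number Re = ρVD/μ = 870 · 2.18 · 0.0466 / 0.0169 = 5230.
Re > 4000 → turbulent. Relative roughness ε/D = 0.0012/0.0466 = 0.0258. Haaland: 1/√f = -1.8 log₁₀[(0.0258/3.7)^1.11 + 6.9/5230] = -1.8 log₁₀[0.00403 + 0.00132] = 4.089, so f = 0.05981.
Darcy-Weisbach: ΔP = f(L/D)(ρV²/2) = 0.05981·(100/0.0466)·(870·2.18²/2) = 0.05981·2146·2067 = 2.653e+05 Pa.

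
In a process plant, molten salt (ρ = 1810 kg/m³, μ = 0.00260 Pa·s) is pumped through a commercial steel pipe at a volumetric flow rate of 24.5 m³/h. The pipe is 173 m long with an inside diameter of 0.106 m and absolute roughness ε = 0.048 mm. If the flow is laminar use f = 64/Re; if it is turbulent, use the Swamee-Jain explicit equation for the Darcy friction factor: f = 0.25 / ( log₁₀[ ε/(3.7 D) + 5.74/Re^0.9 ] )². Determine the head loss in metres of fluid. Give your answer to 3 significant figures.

Q = 24.5 m³/h = 24.5/3600 = 0.006806 m³/s.
Cross-sectional area A = πD²/4 = π(0.106)²/4 = 0.008825 m²; mean velocity V = Q/A = 0.006806/0.008825 = 0.7712 m/s.
Reynolds number Re = ρVD/μ = 1810 · 0.7712 · 0.106 / 0.0026 = 5.691e+04.
Re > 4000 → turbulent. Relative roughness ε/D = 4.8e-05/0.106 = 0.000453. Swamee-Jain: f = 0.25/(log₁₀[0.000453/3.7 + 5.74/5.691e+04^0.9])² = 0.25/(log₁₀[0.000122 + 0.000301])² = 0.25/(-3.373)² = 0.02198.
Darcy-Weisbach: ΔP = f(L/D)(ρV²/2) = 0.02198·(173/0.106)·(1810·0.7712²/2) = 0.02198·1632·538.2 = 1.931e+04 Pa.
Head loss h_f = ΔP/(ρg) = 1.931e+04/(1810·9.81) = 1.09 m.

h_f ≈ 1.09 m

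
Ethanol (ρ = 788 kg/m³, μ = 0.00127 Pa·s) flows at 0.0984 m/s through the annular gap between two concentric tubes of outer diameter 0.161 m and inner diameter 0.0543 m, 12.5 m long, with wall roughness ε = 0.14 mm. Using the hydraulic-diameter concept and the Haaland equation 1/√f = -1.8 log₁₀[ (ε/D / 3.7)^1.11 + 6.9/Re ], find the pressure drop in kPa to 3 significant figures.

ΔP ≈ 0.0162 kPa

Hydraulic diameter D_h = 4A/P = D_o - D_i = 0.161 - 0.0543 = 0.1067 m.
Re = ρVD_h/μ = 788·0.0984·0.1067/0.00127 = 6515.
ε/D_h = 0.00014/0.1067 = 0.00131; Haaland gives 1/√f = -1.8 log₁₀[0.000148+0.00106] = 5.253, so f = 0.03624.
ΔP = f(L/D_h)(ρV²/2) = 0.03624·12.5/0.1067·3.815 = 16.2 Pa.
ΔP = 0.0162 kPa.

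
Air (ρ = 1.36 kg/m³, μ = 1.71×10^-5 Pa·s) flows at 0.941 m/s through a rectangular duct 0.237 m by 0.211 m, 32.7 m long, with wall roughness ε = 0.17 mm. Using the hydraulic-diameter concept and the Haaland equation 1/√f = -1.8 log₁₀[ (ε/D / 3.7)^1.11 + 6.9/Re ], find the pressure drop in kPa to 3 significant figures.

ΔP ≈ 0.00249 kPa

Hydraulic diameter D_h = 4A/P = 4·(0.237·0.211)/(2·(0.237+0.211)) = 0.2/0.896 = 0.2232 m.
Re = ρVD_h/μ = 1.36·0.941·0.2232/1.71e-05 = 1.671e+04.
ε/D_h = 0.00017/0.2232 = 0.000761; Haaland gives 1/√f = -1.8 log₁₀[8.09e-05+0.000413] = 5.951, so f = 0.02823.
ΔP = f(L/D_h)(ρV²/2) = 0.02823·32.7/0.2232·0.6021 = 2.49 Pa.
ΔP = 0.00249 kPa.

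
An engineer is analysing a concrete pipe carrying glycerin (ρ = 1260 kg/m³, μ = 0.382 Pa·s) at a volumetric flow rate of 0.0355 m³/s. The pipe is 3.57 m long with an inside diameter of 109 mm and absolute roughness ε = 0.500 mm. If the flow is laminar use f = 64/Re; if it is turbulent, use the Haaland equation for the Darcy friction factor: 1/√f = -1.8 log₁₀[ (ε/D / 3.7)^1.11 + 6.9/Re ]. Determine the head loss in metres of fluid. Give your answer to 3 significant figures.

h_f ≈ 1.13 m

Cross-sectional area A = πD²/4 = π(0.109)²/4 = 0.009331 m²; mean velocity V = Q/A = 0.0355/0.009331 = 3.804 m/s.
Reynolds number Re = ρVD/μ = 1260 · 3.804 · 0.109 / 0.382 = 1368.
Re < 2300 → laminar flow, so f = 64/Re = 64/1368 = 0.04679 (the turbulent correlation is not needed).
Darcy-Weisbach: ΔP = f(L/D)(ρV²/2) = 0.04679·(3.57/0.109)·(1260·3.804²/2) = 0.04679·32.75·9118 = 1.397e+04 Pa.
Head loss h_f = ΔP/(ρg) = 1.397e+04/(1260·9.81) = 1.13 m.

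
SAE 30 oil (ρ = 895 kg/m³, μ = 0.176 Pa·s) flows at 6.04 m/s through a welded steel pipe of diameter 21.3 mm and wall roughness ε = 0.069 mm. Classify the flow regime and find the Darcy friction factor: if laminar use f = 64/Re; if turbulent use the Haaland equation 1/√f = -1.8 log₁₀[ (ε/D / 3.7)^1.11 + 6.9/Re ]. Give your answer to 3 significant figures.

Re = ρVD/μ = 895·6.04·0.0213/0.176 = 654.2.
Re < 2300 → laminar, so f = 64/Re = 0.09783 (roughness is irrelevant in laminar flow).

f ≈ 0.0978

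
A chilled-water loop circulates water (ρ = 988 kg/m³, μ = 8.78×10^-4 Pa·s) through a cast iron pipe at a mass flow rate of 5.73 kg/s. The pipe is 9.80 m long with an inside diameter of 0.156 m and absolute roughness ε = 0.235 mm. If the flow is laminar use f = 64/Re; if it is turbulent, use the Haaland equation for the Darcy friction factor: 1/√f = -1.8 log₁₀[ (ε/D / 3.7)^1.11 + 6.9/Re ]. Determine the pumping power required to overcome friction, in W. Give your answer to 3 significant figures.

A = πD²/4 = π(0.156)²/4 = 0.01911 m²; mean velocity V = ṁ/(ρA) = 5.73/(988 · 0.01911) = 0.3034 m/s.
Reynolds number Re = ρVD/μ = 988 · 0.3034 · 0.156 / 0.000878 = 5.327e+04.
Re > 4000 → turbulent. Relative roughness ε/D = 0.000235/0.156 = 0.00151. Haaland: 1/√f = -1.8 log₁₀[(0.00151/3.7)^1.11 + 6.9/5.327e+04] = -1.8 log₁₀[0.000173 + 0.00013] = 6.336, so f = 0.02491.
Darcy-Weisbach: ΔP = f(L/D)(ρV²/2) = 0.02491·(9.8/0.156)·(988·0.3034²/2) = 0.02491·62.82·45.48 = 71.18 Pa.
Q = ṁ/ρ = 5.73/988 = 0.0058 m³/s.
Pumping power P = QΔP = 0.0058·71.18 = 0.4128 W = 0.413 W.

P ≈ 0.413 W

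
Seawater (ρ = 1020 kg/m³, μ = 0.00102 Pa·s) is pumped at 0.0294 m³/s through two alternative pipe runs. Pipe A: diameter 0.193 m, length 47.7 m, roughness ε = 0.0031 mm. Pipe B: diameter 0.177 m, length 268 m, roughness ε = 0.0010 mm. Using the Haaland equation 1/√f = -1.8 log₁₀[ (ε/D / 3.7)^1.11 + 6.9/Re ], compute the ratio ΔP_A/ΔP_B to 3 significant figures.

Pipe A: V = Q/A = 0.0294/0.02926 = 1.005 m/s; Re = 1.94e+05; ε/D = 1.61e-05; Haaland → f = 0.01569; ΔP_A = f(L/D)(ρV²/2) = 1997 Pa.
Pipe B: V = Q/A = 0.0294/0.02461 = 1.195 m/s; Re = 2.115e+05; ε/D = 5.65e-06; Haaland → f = 0.01537; ΔP_B = f(L/D)(ρV²/2) = 1.694e+04 Pa.
ΔP_A/ΔP_B = 1997/1.694e+04 = 0.118.

ΔP_A/ΔP_B ≈ 0.118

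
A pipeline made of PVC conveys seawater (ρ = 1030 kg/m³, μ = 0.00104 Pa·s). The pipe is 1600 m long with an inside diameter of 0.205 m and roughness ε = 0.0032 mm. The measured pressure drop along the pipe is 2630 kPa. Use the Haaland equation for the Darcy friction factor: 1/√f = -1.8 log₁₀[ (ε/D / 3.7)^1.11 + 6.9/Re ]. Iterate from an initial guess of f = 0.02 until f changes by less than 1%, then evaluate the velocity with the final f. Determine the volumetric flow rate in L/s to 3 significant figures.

Q ≈ 253 L/s

Rearranging Darcy-Weisbach: V = √(2·ΔP·D/(f·L·ρ)). With ε/D = 3.2e-06/0.205 = 1.56e-05, iterate starting from f = 0.02:
  f = 0.02 → V = √(2·2.63e+06·0.205/(0.02·1600·1030)) = 5.72 m/s; Re = ρVD/μ = 1.161e+06; f → 0.01162
  f = 0.01162 → V = 7.503 m/s; Re = 1.523e+06; f → 0.01119
  f = 0.01119 → V = 7.645 m/s; Re = 1.552e+06; f → 0.01117
Converged (Δf/f < 1%). With the final f = 0.01117: V = √(2·2.63e+06·0.205/(0.01117·1600·1030)) = 7.655 m/s.
Q = V·A = 7.655·(π/4·0.205²) = 0.2527 m³/s = 253 L/s.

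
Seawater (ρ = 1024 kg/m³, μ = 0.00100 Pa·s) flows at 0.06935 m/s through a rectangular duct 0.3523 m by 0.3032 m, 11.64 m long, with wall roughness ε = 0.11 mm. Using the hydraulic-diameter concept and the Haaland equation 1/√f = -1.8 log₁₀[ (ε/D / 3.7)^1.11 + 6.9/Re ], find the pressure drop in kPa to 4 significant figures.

ΔP ≈ 0.002241 kPa

Hydraulic diameter D_h = 4A/P = 4·(0.3523·0.3032)/(2·(0.3523+0.3032)) = 0.4273/1.311 = 0.3259 m.
Re = ρVD_h/μ = 1024·0.06935·0.3259/0.001 = 2.314e+04.
ε/D_h = 0.00011/0.3259 = 0.000338; Haaland gives 1/√f = -1.8 log₁₀[3.28e-05+0.000298] = 6.265, so f = 0.02548.
ΔP = f(L/D_h)(ρV²/2) = 0.02548·11.64/0.3259·2.462 = 2.241 Pa.
ΔP = 0.002241 kPa.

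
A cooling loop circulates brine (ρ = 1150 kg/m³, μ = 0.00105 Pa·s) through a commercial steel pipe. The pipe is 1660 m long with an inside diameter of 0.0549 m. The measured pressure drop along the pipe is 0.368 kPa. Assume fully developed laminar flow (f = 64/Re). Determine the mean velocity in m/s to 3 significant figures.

V ≈ 0.0199 m/s

For laminar flow, f = 64/Re with Re = ρVD/μ, so Darcy-Weisbach reduces to ΔP = 32μLV/D². Solving for V: V = ΔP·D²/(32μL) = 368·(0.0549)²/(32·0.00105·1660) = 0.01989 m/s.
Check: Re = ρVD/μ = 1150·0.01989·0.0549/0.00105 = 1196 < 2300, so the laminar assumption holds.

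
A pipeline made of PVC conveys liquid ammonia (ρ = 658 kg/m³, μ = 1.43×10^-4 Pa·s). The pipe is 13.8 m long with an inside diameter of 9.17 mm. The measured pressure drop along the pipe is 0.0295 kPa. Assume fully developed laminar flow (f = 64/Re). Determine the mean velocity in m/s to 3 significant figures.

V ≈ 0.0393 m/s

For laminar flow, f = 64/Re with Re = ρVD/μ, so Darcy-Weisbach reduces to ΔP = 32μLV/D². Solving for V: V = ΔP·D²/(32μL) = 29.5·(0.00917)²/(32·0.000143·13.8) = 0.03928 m/s.
Check: Re = ρVD/μ = 658·0.03928·0.00917/0.000143 = 1658 < 2300, so the laminar assumption holds.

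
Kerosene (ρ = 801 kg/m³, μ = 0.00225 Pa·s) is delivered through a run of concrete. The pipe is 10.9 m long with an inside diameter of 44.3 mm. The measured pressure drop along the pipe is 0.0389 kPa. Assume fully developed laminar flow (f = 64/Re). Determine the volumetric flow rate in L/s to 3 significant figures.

Q ≈ 0.150 L/s

For laminar flow, f = 64/Re with Re = ρVD/μ, so Darcy-Weisbach reduces to ΔP = 32μLV/D². Solving for V: V = ΔP·D²/(32μL) = 38.9·(0.0443)²/(32·0.00225·10.9) = 0.09727 m/s.
Check: Re = ρVD/μ = 801·0.09727·0.0443/0.00225 = 1534 < 2300, so the laminar assumption holds.
Q = V·A = 0.09727·(π/4·0.0443²) = 0.0001499 m³/s = 0.150 L/s.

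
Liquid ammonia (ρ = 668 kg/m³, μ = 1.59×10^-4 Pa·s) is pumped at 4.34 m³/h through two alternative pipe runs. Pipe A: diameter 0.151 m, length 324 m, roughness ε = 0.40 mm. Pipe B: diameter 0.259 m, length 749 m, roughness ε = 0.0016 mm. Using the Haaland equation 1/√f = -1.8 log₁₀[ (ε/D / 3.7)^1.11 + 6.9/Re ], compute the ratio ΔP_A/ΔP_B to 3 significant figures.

ΔP_A/ΔP_B ≈ 7.39

Pipe A: V = Q/A = 0.001206/0.01791 = 0.06732 m/s; Re = 4.271e+04; ε/D = 0.00265; Haaland → f = 0.02809; ΔP_A = f(L/D)(ρV²/2) = 91.23 Pa.
Pipe B: V = Q/A = 0.001206/0.05269 = 0.02288 m/s; Re = 2.49e+04; ε/D = 6.18e-06; Haaland → f = 0.0244; ΔP_B = f(L/D)(ρV²/2) = 12.34 Pa.
ΔP_A/ΔP_B = 91.23/12.34 = 7.39.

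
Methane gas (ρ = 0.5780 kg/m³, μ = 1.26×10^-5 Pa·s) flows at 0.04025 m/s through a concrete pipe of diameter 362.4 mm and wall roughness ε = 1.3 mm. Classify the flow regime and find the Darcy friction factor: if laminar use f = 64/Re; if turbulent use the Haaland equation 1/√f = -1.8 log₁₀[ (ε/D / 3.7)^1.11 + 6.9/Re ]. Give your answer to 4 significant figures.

f ≈ 0.09565

Re = ρVD/μ = 0.578·0.04025·0.3624/1.26e-05 = 669.1.
Re < 2300 → laminar, so f = 64/Re = 0.09565 (roughness is irrelevant in laminar flow).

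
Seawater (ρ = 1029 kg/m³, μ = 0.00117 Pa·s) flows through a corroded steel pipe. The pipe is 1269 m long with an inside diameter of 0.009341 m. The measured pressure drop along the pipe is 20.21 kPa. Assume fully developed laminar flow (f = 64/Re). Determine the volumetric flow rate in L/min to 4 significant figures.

Q ≈ 0.1526 L/min

For laminar flow, f = 64/Re with Re = ρVD/μ, so Darcy-Weisbach reduces to ΔP = 32μLV/D². Solving for V: V = ΔP·D²/(32μL) = 2.021e+04·(0.009341)²/(32·0.00117·1269) = 0.03712 m/s.
Check: Re = ρVD/μ = 1029·0.03712·0.009341/0.00117 = 304.9 < 2300, so the laminar assumption holds.
Q = V·A = 0.03712·(π/4·0.009341²) = 2.544e-06 m³/s = 0.1526 L/min.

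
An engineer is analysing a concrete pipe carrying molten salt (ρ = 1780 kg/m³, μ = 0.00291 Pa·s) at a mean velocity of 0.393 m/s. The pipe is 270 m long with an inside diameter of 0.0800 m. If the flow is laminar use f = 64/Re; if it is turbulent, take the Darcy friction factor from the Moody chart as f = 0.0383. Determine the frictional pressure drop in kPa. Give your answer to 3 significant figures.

Reynolds number Re = ρVD/μ = 1780 · 0.393 · 0.08 / 0.00291 = 1.923e+04.
Re > 4000 → turbulent; use the Moody-chart value f = 0.0383.
Darcy-Weisbach: ΔP = f(L/D)(ρV²/2) = 0.0383·(270/0.08)·(1780·0.393²/2) = 0.0383·3375·137.5 = 1.777e+04 Pa.
ΔP = 1.777e+04 Pa = 17.8 kPa.

ΔP ≈ 17.8 kPa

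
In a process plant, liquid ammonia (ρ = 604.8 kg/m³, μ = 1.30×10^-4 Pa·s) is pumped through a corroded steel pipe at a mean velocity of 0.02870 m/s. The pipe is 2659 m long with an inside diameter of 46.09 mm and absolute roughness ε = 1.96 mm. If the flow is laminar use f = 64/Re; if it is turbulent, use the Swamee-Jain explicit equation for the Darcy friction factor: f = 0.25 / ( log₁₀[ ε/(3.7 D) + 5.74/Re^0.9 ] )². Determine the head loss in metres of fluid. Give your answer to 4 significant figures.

h_f ≈ 0.1746 m

Reynolds number Re = ρVD/μ = 604.8 · 0.0287 · 0.04609 / 0.00013 = 6154.
Re > 4000 → turbulent. Relative roughness ε/D = 0.00196/0.04609 = 0.0425. Swamee-Jain: f = 0.25/(log₁₀[0.0425/3.7 + 5.74/6154^0.9])² = 0.25/(log₁₀[0.0115 + 0.00223])² = 0.25/(-1.862)² = 0.07207.
Darcy-Weisbach: ΔP = f(L/D)(ρV²/2) = 0.07207·(2659/0.04609)·(604.8·0.0287²/2) = 0.07207·5.769e+04·0.2491 = 1036 Pa.
Head loss h_f = ΔP/(ρg) = 1036/(604.8·9.81) = 0.1746 m.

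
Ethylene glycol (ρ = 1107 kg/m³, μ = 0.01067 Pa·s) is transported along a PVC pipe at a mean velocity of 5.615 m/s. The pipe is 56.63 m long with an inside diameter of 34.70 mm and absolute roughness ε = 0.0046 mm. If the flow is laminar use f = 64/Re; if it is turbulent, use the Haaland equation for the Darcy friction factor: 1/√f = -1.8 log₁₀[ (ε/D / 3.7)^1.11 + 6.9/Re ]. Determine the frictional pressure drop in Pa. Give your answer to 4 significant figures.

ΔP ≈ 737500 Pa

Reynolds number Re = ρVD/μ = 1107 · 5.615 · 0.0347 / 0.0107 = 2.021e+04.
Re > 4000 → turbulent. Relative roughness ε/D = 4.6e-06/0.0347 = 0.000133. Haaland: 1/√f = -1.8 log₁₀[(0.000133/3.7)^1.11 + 6.9/2.021e+04] = -1.8 log₁₀[1.16e-05 + 0.000341] = 6.214, so f = 0.0259.
Darcy-Weisbach: ΔP = f(L/D)(ρV²/2) = 0.0259·(56.63/0.0347)·(1107·5.615²/2) = 0.0259·1632·1.745e+04 = 7.375e+05 Pa.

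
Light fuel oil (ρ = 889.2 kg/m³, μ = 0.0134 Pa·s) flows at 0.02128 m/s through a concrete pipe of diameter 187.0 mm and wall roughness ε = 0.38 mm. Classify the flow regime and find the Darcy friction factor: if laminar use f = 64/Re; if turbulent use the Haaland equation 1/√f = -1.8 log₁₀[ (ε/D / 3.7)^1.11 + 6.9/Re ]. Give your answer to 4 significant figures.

Re = ρVD/μ = 889.2·0.02128·0.187/0.0134 = 264.1.
Re < 2300 → laminar, so f = 64/Re = 0.2424 (roughness is irrelevant in laminar flow).

f ≈ 0.2424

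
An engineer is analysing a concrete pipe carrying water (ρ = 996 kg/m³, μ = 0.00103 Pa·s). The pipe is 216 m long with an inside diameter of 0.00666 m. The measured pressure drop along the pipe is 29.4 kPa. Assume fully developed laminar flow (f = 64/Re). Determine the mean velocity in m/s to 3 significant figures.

V ≈ 0.183 m/s

For laminar flow, f = 64/Re with Re = ρVD/μ, so Darcy-Weisbach reduces to ΔP = 32μLV/D². Solving for V: V = ΔP·D²/(32μL) = 2.94e+04·(0.00666)²/(32·0.00103·216) = 0.1832 m/s.
Check: Re = ρVD/μ = 996·0.1832·0.00666/0.00103 = 1180 < 2300, so the laminar assumption holds.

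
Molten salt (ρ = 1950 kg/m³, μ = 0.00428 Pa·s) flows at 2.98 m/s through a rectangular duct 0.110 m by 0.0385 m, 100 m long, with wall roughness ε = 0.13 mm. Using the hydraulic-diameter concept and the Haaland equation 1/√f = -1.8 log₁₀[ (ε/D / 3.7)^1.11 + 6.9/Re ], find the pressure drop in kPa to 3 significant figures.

ΔP ≈ 396 kPa

Hydraulic diameter D_h = 4A/P = 4·(0.11·0.0385)/(2·(0.11+0.0385)) = 0.01694/0.297 = 0.05704 m.
Re = ρVD_h/μ = 1950·2.98·0.05704/0.00428 = 7.744e+04.
ε/D_h = 0.00013/0.05704 = 0.00228; Haaland gives 1/√f = -1.8 log₁₀[0.000273+8.91e-05] = 6.194, so f = 0.02607.
ΔP = f(L/D_h)(ρV²/2) = 0.02607·100/0.05704·8658 = 3.957e+05 Pa.
ΔP = 396 kPa.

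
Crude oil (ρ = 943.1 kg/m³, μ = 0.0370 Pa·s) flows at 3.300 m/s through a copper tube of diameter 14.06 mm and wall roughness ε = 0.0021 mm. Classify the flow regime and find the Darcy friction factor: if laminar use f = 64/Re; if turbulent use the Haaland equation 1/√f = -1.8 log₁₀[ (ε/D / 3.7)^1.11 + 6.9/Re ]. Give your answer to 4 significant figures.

f ≈ 0.05412

Re = ρVD/μ = 943.1·3.3·0.01406/0.037 = 1183.
Re < 2300 → laminar, so f = 64/Re = 0.05412 (roughness is irrelevant in laminar flow).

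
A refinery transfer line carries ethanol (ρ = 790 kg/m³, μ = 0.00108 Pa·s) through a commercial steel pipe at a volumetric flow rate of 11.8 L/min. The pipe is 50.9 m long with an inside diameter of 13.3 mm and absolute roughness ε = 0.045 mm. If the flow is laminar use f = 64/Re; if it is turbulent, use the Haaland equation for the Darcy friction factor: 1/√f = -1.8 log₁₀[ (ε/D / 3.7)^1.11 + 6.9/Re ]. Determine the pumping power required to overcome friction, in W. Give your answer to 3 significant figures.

Q = 11.8 L/min = 11.8/60000 = 0.0001967 m³/s.
Cross-sectional area A = πD²/4 = π(0.0133)²/4 = 0.0001389 m²; mean velocity V = Q/A = 0.0001967/0.0001389 = 1.416 m/s.
Reynolds number Re = ρVD/μ = 790 · 1.416 · 0.0133 / 0.00108 = 1.377e+04.
Re > 4000 → turbulent. Relative roughness ε/D = 4.5e-05/0.0133 = 0.00338. Haaland: 1/√f = -1.8 log₁₀[(0.00338/3.7)^1.11 + 6.9/1.377e+04] = -1.8 log₁₀[0.000424 + 0.000501] = 5.461, so f = 0.03353.
Darcy-Weisbach: ΔP = f(L/D)(ρV²/2) = 0.03353·(50.9/0.0133)·(790·1.416²/2) = 0.03353·3827·791.5 = 1.016e+05 Pa.
Pumping power P = QΔP = 0.0001967·1.016e+05 = 19.97 W = 20.0 W.

P ≈ 20.0 W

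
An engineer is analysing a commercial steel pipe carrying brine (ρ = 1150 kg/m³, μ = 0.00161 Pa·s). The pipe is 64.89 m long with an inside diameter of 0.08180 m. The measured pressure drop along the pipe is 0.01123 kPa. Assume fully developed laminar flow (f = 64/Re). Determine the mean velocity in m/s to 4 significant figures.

V ≈ 0.02248 m/s

For laminar flow, f = 64/Re with Re = ρVD/μ, so Darcy-Weisbach reduces to ΔP = 32μLV/D². Solving for V: V = ΔP·D²/(32μL) = 11.23·(0.0818)²/(32·0.00161·64.89) = 0.02248 m/s.
Check: Re = ρVD/μ = 1150·0.02248·0.0818/0.00161 = 1313 < 2300, so the laminar assumption holds.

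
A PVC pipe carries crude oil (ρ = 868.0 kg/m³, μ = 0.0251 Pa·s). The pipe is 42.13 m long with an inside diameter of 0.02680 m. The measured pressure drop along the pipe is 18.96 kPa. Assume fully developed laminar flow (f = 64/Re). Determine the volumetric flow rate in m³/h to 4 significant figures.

Q ≈ 0.8172 m³/h

For laminar flow, f = 64/Re with Re = ρVD/μ, so Darcy-Weisbach reduces to ΔP = 32μLV/D². Solving for V: V = ΔP·D²/(32μL) = 1.896e+04·(0.0268)²/(32·0.0251·42.13) = 0.4024 m/s.
Check: Re = ρVD/μ = 868·0.4024·0.0268/0.0251 = 373 < 2300, so the laminar assumption holds.
Q = V·A = 0.4024·(π/4·0.0268²) = 0.000227 m³/s = 0.8172 m³/h.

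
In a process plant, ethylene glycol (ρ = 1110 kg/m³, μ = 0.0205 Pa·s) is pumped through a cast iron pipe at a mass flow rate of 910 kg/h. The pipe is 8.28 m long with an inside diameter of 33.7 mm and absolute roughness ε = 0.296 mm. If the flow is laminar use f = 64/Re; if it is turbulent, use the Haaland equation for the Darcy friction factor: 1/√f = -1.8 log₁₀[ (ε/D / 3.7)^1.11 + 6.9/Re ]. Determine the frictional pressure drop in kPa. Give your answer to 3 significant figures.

ṁ = 910 kg/h = 910/3600 = 0.2528 kg/s.
A = πD²/4 = π(0.0337)²/4 = 0.000892 m²; mean velocity V = ṁ/(ρA) = 0.2528/(1110 · 0.000892) = 0.2553 m/s.
Reynolds number Re = ρVD/μ = 1110 · 0.2553 · 0.0337 / 0.0205 = 465.9.
Re < 2300 → laminar flow, so f = 64/Re = 64/465.9 = 0.1374 (the turbulent correlation is not needed).
Darcy-Weisbach: ΔP = f(L/D)(ρV²/2) = 0.1374·(8.28/0.0337)·(1110·0.2553²/2) = 0.1374·245.7·36.18 = 1221 Pa.
ΔP = 1221 Pa = 1.22 kPa.

ΔP ≈ 1.22 kPa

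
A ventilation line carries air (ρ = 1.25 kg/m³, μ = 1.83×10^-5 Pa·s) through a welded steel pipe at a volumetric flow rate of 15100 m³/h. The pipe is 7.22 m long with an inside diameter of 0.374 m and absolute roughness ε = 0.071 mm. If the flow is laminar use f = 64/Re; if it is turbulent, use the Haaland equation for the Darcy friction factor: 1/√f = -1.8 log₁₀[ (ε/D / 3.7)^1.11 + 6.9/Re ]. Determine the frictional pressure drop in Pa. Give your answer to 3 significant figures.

Q = 15100 m³/h = 15100/3600 = 4.194 m³/s.
Cross-sectional area A = πD²/4 = π(0.374)²/4 = 0.1099 m²; mean velocity V = Q/A = 4.194/0.1099 = 38.18 m/s.
Reynolds number Re = ρVD/μ = 1.25 · 38.18 · 0.374 / 1.83e-05 = 9.754e+05.
Re > 4000 → turbulent. Relative roughness ε/D = 7.1e-05/0.374 = 0.00019. Haaland: 1/√f = -1.8 log₁₀[(0.00019/3.7)^1.11 + 6.9/9.754e+05] = -1.8 log₁₀[1.73e-05 + 7.07e-06] = 8.303, so f = 0.0145.
Darcy-Weisbach: ΔP = f(L/D)(ρV²/2) = 0.0145·(7.22/0.374)·(1.25·38.18²/2) = 0.0145·19.3·911.1 = 255.1 Pa.

ΔP ≈ 255 Pa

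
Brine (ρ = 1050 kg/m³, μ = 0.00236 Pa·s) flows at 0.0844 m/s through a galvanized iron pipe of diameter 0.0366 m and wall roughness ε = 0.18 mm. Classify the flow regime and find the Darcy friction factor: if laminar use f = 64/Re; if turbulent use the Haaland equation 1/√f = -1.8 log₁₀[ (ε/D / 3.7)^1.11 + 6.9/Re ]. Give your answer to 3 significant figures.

Re = ρVD/μ = 1050·0.0844·0.0366/0.00236 = 1374.
Re < 2300 → laminar, so f = 64/Re = 0.04657 (roughness is irrelevant in laminar flow).

f ≈ 0.0466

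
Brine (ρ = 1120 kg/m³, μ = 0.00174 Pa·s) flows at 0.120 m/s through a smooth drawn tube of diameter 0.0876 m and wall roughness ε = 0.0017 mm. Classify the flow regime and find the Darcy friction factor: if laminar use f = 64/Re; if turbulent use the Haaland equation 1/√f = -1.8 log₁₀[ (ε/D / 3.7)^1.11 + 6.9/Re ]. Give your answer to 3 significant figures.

f ≈ 0.0345

Re = ρVD/μ = 1120·0.12·0.0876/0.00174 = 6766.
Re > 4000 → turbulent. ε/D = 1.7e-06/0.0876 = 1.94e-05; Haaland: 1/√f = -1.8 log₁₀[1.38e-06 + 0.00102] = 5.384, so f = 0.0345.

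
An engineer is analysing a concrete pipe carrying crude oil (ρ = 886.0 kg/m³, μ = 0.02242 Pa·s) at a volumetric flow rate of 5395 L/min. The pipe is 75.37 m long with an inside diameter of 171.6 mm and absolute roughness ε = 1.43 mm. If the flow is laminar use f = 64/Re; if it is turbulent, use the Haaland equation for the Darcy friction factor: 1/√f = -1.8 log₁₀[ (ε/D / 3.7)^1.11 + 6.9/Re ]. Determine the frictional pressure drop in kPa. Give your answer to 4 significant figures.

ΔP ≈ 111.8 kPa

Q = 5395 L/min = 5395/60000 = 0.08992 m³/s.
Cross-sectional area A = πD²/4 = π(0.1716)²/4 = 0.02313 m²; mean velocity V = Q/A = 0.08992/0.02313 = 3.888 m/s.
Reynolds number Re = ρVD/μ = 886 · 3.888 · 0.1716 / 0.0224 = 2.637e+04.
Re > 4000 → turbulent. Relative roughness ε/D = 0.00143/0.1716 = 0.00833. Haaland: 1/√f = -1.8 log₁₀[(0.00833/3.7)^1.11 + 6.9/2.637e+04] = -1.8 log₁₀[0.00115 + 0.000262] = 5.129, so f = 0.03801.
Darcy-Weisbach: ΔP = f(L/D)(ρV²/2) = 0.03801·(75.37/0.1716)·(886·3.888²/2) = 0.03801·439.2·6696 = 1.118e+05 Pa.
ΔP = 1.118e+05 Pa = 111.8 kPa.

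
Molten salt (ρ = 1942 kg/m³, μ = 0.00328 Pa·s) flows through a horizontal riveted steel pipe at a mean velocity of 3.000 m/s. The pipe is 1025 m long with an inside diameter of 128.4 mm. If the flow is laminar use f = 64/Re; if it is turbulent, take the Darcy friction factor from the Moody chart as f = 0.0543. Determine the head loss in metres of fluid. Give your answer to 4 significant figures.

h_f ≈ 198.8 m

Reynolds number Re = ρVD/μ = 1942 · 3 · 0.1284 / 0.00328 = 2.281e+05.
Re > 4000 → turbulent; use the Moody-chart value f = 0.0543.
Darcy-Weisbach: ΔP = f(L/D)(ρV²/2) = 0.0543·(1025/0.1284)·(1942·3²/2) = 0.0543·7983·8739 = 3.788e+06 Pa.
Head loss h_f = ΔP/(ρg) = 3.788e+06/(1942·9.81) = 198.8 m.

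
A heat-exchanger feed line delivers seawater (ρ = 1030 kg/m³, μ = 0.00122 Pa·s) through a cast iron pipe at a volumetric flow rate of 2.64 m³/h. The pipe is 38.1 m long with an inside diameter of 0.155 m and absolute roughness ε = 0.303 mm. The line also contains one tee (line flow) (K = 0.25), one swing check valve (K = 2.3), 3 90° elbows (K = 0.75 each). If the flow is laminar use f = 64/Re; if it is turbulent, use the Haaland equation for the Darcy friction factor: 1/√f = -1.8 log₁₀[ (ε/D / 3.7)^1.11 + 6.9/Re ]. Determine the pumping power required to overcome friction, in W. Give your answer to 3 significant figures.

P ≈ 0.00826 W

Q = 2.64 m³/h = 2.64/3600 = 0.0007333 m³/s.
Cross-sectional area A = πD²/4 = π(0.155)²/4 = 0.01887 m²; mean velocity V = Q/A = 0.0007333/0.01887 = 0.03886 m/s.
Reynolds number Re = ρVD/μ = 1030 · 0.03886 · 0.155 / 0.00122 = 5086.
Re > 4000 → turbulent. Relative roughness ε/D = 0.000303/0.155 = 0.00195. Haaland: 1/√f = -1.8 log₁₀[(0.00195/3.7)^1.11 + 6.9/5086] = -1.8 log₁₀[0.00023 + 0.00136] = 5.039, so f = 0.03938.
Total minor-loss coefficient ΣK = 1·0.25 + 1·2.3 + 3·0.75 = 4.8.
ΔP = [f·L/D + ΣK]·(ρV²/2) = [0.03938·38.1/0.155 + 4.8]·(1030·0.03886²/2) = [9.681 + 4.8]·0.7779 = 11.26 Pa.
Pumping power P = QΔP = 0.0007333·11.26 = 0.008260 W = 0.00826 W.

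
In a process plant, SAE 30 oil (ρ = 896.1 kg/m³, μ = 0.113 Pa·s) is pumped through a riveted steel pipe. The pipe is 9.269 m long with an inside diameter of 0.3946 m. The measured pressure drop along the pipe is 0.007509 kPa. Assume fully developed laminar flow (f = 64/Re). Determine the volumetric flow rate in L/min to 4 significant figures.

Q ≈ 256.0 L/min

For laminar flow, f = 64/Re with Re = ρVD/μ, so Darcy-Weisbach reduces to ΔP = 32μLV/D². Solving for V: V = ΔP·D²/(32μL) = 7.509·(0.3946)²/(32·0.113·9.269) = 0.03488 m/s.
Check: Re = ρVD/μ = 896.1·0.03488·0.3946/0.113 = 109.2 < 2300, so the laminar assumption holds.
Q = V·A = 0.03488·(π/4·0.3946²) = 0.004266 m³/s = 256.0 L/min.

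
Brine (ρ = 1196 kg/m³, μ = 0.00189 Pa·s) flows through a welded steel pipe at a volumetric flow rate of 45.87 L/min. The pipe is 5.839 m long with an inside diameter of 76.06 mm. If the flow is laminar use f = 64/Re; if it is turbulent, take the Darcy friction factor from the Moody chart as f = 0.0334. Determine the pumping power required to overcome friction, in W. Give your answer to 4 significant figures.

P ≈ 0.03319 W

Q = 45.87 L/min = 45.87/60000 = 0.0007645 m³/s.
Cross-sectional area A = πD²/4 = π(0.07606)²/4 = 0.004544 m²; mean velocity V = Q/A = 0.0007645/0.004544 = 0.1683 m/s.
Reynolds number Re = ρVD/μ = 1196 · 0.1683 · 0.07606 / 0.00189 = 8098.
Re > 4000 → turbulent; use the Moody-chart value f = 0.0334.
Darcy-Weisbach: ΔP = f(L/D)(ρV²/2) = 0.0334·(5.839/0.07606)·(1196·0.1683²/2) = 0.0334·76.77·16.93 = 43.41 Pa.
Pumping power P = QΔP = 0.0007645·43.41 = 0.033186 W = 0.03319 W.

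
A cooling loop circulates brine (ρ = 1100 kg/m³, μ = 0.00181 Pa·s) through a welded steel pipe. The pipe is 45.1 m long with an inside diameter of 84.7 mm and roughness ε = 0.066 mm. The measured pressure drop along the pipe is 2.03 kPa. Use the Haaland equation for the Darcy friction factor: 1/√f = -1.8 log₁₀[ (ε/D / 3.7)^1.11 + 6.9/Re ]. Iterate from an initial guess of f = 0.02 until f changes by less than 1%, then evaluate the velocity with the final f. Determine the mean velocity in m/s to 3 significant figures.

Rearranging Darcy-Weisbach: V = √(2·ΔP·D/(f·L·ρ)). With ε/D = 6.6e-05/0.0847 = 0.000779, iterate starting from f = 0.02:
  f = 0.02 → V = √(2·2030·0.0847/(0.02·45.1·1100)) = 0.5887 m/s; Re = ρVD/μ = 3.03e+04; f → 0.02509
  f = 0.02509 → V = 0.5257 m/s; Re = 2.706e+04; f → 0.02562
  f = 0.02562 → V = 0.5202 m/s; Re = 2.678e+04; f → 0.02567
Converged (Δf/f < 1%). With the final f = 0.02567: V = √(2·2030·0.0847/(0.02567·45.1·1100)) = 0.5197 m/s.

V ≈ 0.520 m/s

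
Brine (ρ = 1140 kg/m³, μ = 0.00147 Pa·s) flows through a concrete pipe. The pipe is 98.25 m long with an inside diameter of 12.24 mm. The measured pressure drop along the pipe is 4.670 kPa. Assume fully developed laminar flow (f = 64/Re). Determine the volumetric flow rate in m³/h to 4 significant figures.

Q ≈ 0.06413 m³/h

For laminar flow, f = 64/Re with Re = ρVD/μ, so Darcy-Weisbach reduces to ΔP = 32μLV/D². Solving for V: V = ΔP·D²/(32μL) = 4670·(0.01224)²/(32·0.00147·98.25) = 0.1514 m/s.
Check: Re = ρVD/μ = 1140·0.1514·0.01224/0.00147 = 1437 < 2300, so the laminar assumption holds.
Q = V·A = 0.1514·(π/4·0.01224²) = 1.781e-05 m³/s = 0.06413 m³/h.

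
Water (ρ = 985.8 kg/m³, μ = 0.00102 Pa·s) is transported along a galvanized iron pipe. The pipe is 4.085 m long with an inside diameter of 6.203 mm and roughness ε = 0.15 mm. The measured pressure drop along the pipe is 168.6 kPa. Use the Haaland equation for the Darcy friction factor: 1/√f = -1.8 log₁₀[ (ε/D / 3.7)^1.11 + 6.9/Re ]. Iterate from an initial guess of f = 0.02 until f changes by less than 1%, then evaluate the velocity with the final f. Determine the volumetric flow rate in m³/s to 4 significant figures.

Q ≈ 9.346×10^-5 m³/s

Rearranging Darcy-Weisbach: V = √(2·ΔP·D/(f·L·ρ)). With ε/D = 0.00015/0.006203 = 0.0242, iterate starting from f = 0.02:
  f = 0.02 → V = √(2·1.686e+05·0.006203/(0.02·4.085·985.8)) = 5.096 m/s; Re = ρVD/μ = 3.055e+04; f → 0.0536
  f = 0.0536 → V = 3.113 m/s; Re = 1.866e+04; f → 0.05429
  f = 0.05429 → V = 3.093 m/s; Re = 1.854e+04; f → 0.0543
Converged (Δf/f < 1%). With the final f = 0.0543: V = √(2·1.686e+05·0.006203/(0.0543·4.085·985.8)) = 3.093 m/s.
Q = V·A = 3.093·(π/4·0.006203²) = 9.346e-05 m³/s = 9.346×10^-5 m³/s.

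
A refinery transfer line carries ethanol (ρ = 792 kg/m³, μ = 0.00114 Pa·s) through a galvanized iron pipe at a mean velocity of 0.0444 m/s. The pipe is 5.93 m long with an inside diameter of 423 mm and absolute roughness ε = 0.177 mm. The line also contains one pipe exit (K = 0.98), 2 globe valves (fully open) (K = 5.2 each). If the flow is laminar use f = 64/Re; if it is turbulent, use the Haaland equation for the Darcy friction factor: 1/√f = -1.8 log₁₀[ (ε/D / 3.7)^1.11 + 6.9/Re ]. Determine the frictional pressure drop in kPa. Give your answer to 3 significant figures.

Reynolds number Re = ρVD/μ = 792 · 0.0444 · 0.423 / 0.00114 = 1.305e+04.
Re > 4000 → turbulent. Relative roughness ε/D = 0.000177/0.423 = 0.000418. Haaland: 1/√f = -1.8 log₁₀[(0.000418/3.7)^1.11 + 6.9/1.305e+04] = -1.8 log₁₀[4.16e-05 + 0.000529] = 5.839, so f = 0.02933.
Total minor-loss coefficient ΣK = 1·0.98 + 2·5.2 = 11.4.
ΔP = [f·L/D + ΣK]·(ρV²/2) = [0.02933·5.93/0.423 + 11.4]·(792·0.0444²/2) = [0.4112 + 11.4]·0.7807 = 9.205 Pa.
ΔP = 9.205 Pa = 0.00920 kPa.

ΔP ≈ 0.00920 kPa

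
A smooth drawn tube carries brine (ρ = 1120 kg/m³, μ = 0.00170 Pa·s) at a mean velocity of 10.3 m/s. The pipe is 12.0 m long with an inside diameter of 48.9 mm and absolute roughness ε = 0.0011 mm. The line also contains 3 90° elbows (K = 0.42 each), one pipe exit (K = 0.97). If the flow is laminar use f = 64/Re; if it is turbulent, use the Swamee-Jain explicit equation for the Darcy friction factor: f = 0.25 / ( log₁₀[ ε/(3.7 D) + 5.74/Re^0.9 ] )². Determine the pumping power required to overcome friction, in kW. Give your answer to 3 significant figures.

Reynolds number Re = ρVD/μ = 1120 · 10.3 · 0.0489 / 0.0017 = 3.318e+05.
Re > 4000 → turbulent. Relative roughness ε/D = 1.1e-06/0.0489 = 2.25e-05. Swamee-Jain: f = 0.25/(log₁₀[2.25e-05/3.7 + 5.74/3.318e+05^0.9])² = 0.25/(log₁₀[6.08e-06 + 6.17e-05])² = 0.25/(-4.169)² = 0.01438.
Total minor-loss coefficient ΣK = 3·0.42 + 1·0.97 = 2.23.
ΔP = [f·L/D + ΣK]·(ρV²/2) = [0.01438·12/0.0489 + 2.23]·(1120·10.3²/2) = [3.53 + 2.23]·5.941e+04 = 3.422e+05 Pa.
Q = V·A = 10.3·0.001878 = 0.01934 m³/s.
Pumping power P = QΔP = 0.01934·3.422e+05 = 6619 W = 6.62 kW.

P ≈ 6.62 kW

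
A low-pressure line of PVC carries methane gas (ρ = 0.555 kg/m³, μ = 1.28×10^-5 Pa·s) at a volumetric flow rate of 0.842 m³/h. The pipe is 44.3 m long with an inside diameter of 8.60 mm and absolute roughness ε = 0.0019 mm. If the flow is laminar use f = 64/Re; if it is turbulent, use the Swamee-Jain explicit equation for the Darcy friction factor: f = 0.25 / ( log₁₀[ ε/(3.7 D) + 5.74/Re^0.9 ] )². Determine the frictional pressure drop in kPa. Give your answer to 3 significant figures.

ΔP ≈ 0.988 kPa

Q = 0.842 m³/h = 0.842/3600 = 0.0002339 m³/s.
Cross-sectional area A = πD²/4 = π(0.0086)²/4 = 5.809e-05 m²; mean velocity V = Q/A = 0.0002339/5.809e-05 = 4.026 m/s.
Reynolds number Re = ρVD/μ = 0.555 · 4.026 · 0.0086 / 1.28e-05 = 1501.
Re < 2300 → laminar flow, so f = 64/Re = 64/1501 = 0.04263 (the turbulent correlation is not needed).
Darcy-Weisbach: ΔP = f(L/D)(ρV²/2) = 0.04263·(44.3/0.0086)·(0.555·4.026²/2) = 0.04263·5151·4.499 = 987.8 Pa.
ΔP = 987.8 Pa = 0.988 kPa.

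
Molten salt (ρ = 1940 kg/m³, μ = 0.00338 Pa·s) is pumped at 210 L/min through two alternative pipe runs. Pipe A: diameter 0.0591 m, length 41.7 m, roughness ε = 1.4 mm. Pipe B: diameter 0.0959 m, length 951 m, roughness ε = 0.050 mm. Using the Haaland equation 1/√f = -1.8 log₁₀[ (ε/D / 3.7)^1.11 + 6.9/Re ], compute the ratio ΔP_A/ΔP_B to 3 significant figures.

ΔP_A/ΔP_B ≈ 1.04

Pipe A: V = Q/A = 0.0035/0.002743 = 1.276 m/s; Re = 4.328e+04; ε/D = 0.0237; Haaland → f = 0.05285; ΔP_A = f(L/D)(ρV²/2) = 5.888e+04 Pa.
Pipe B: V = Q/A = 0.0035/0.007223 = 0.4846 m/s; Re = 2.667e+04; ε/D = 0.000521; Haaland → f = 0.02511; ΔP_B = f(L/D)(ρV²/2) = 5.671e+04 Pa.
ΔP_A/ΔP_B = 5.888e+04/5.671e+04 = 1.04.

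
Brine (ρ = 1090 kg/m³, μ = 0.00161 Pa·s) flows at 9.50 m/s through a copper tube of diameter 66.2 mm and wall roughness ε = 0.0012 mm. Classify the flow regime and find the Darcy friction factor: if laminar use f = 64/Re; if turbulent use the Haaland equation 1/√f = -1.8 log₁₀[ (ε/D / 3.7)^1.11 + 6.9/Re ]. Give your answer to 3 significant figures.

f ≈ 0.0136

Re = ρVD/μ = 1090·9.5·0.0662/0.00161 = 4.258e+05.
Re > 4000 → turbulent. ε/D = 1.2e-06/0.0662 = 1.81e-05; Haaland: 1/√f = -1.8 log₁₀[1.28e-06 + 1.62e-05] = 8.563, so f = 0.01364.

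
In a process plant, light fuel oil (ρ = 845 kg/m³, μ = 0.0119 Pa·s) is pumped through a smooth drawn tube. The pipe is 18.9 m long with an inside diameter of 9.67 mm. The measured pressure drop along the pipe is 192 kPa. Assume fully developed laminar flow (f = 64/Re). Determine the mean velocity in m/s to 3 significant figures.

For laminar flow, f = 64/Re with Re = ρVD/μ, so Darcy-Weisbach reduces to ΔP = 32μLV/D². Solving for V: V = ΔP·D²/(32μL) = 1.92e+05·(0.00967)²/(32·0.0119·18.9) = 2.495 m/s.
Check: Re = ρVD/μ = 845·2.495·0.00967/0.0119 = 1713 < 2300, so the laminar assumption holds.

V ≈ 2.49 m/s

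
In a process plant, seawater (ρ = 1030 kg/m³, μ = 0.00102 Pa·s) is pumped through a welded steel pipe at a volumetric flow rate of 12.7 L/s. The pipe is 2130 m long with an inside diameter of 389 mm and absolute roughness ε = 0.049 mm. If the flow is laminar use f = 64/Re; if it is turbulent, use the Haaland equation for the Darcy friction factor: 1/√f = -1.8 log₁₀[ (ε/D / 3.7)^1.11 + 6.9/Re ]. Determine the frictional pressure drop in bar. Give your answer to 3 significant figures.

Q = 12.7 L/s = 12.7/1000 = 0.0127 m³/s.
Cross-sectional area A = πD²/4 = π(0.389)²/4 = 0.1188 m²; mean velocity V = Q/A = 0.0127/0.1188 = 0.1069 m/s.
Reynolds number Re = ρVD/μ = 1030 · 0.1069 · 0.389 / 0.00102 = 4.198e+04.
Re > 4000 → turbulent. Relative roughness ε/D = 4.9e-05/0.389 = 0.000126. Haaland: 1/√f = -1.8 log₁₀[(0.000126/3.7)^1.11 + 6.9/4.198e+04] = -1.8 log₁₀[1.1e-05 + 0.000164] = 6.761, so f = 0.02188.
Darcy-Weisbach: ΔP = f(L/D)(ρV²/2) = 0.02188·(2130/0.389)·(1030·0.1069²/2) = 0.02188·5476·5.881 = 704.5 Pa.
ΔP = 704.5 Pa = 0.00704 bar.

ΔP ≈ 0.00704 bar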